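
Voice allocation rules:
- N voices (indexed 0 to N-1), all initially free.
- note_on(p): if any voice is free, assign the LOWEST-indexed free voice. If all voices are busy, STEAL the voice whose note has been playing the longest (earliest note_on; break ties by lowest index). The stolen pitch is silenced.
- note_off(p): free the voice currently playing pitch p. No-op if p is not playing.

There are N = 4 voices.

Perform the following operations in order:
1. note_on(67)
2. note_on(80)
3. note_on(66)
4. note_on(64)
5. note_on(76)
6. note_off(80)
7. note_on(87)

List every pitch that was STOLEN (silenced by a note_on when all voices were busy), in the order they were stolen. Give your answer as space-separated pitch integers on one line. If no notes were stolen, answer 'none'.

Answer: 67

Derivation:
Op 1: note_on(67): voice 0 is free -> assigned | voices=[67 - - -]
Op 2: note_on(80): voice 1 is free -> assigned | voices=[67 80 - -]
Op 3: note_on(66): voice 2 is free -> assigned | voices=[67 80 66 -]
Op 4: note_on(64): voice 3 is free -> assigned | voices=[67 80 66 64]
Op 5: note_on(76): all voices busy, STEAL voice 0 (pitch 67, oldest) -> assign | voices=[76 80 66 64]
Op 6: note_off(80): free voice 1 | voices=[76 - 66 64]
Op 7: note_on(87): voice 1 is free -> assigned | voices=[76 87 66 64]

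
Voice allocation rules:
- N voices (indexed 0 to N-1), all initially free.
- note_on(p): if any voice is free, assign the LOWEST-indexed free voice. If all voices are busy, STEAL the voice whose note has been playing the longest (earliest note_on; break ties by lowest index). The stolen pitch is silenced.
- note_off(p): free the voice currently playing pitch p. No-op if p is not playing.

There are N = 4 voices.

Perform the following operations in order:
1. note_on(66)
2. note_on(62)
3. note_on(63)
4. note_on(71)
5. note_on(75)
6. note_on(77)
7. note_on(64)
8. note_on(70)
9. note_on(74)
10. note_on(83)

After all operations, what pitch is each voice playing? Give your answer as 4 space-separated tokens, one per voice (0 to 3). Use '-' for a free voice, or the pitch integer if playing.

Op 1: note_on(66): voice 0 is free -> assigned | voices=[66 - - -]
Op 2: note_on(62): voice 1 is free -> assigned | voices=[66 62 - -]
Op 3: note_on(63): voice 2 is free -> assigned | voices=[66 62 63 -]
Op 4: note_on(71): voice 3 is free -> assigned | voices=[66 62 63 71]
Op 5: note_on(75): all voices busy, STEAL voice 0 (pitch 66, oldest) -> assign | voices=[75 62 63 71]
Op 6: note_on(77): all voices busy, STEAL voice 1 (pitch 62, oldest) -> assign | voices=[75 77 63 71]
Op 7: note_on(64): all voices busy, STEAL voice 2 (pitch 63, oldest) -> assign | voices=[75 77 64 71]
Op 8: note_on(70): all voices busy, STEAL voice 3 (pitch 71, oldest) -> assign | voices=[75 77 64 70]
Op 9: note_on(74): all voices busy, STEAL voice 0 (pitch 75, oldest) -> assign | voices=[74 77 64 70]
Op 10: note_on(83): all voices busy, STEAL voice 1 (pitch 77, oldest) -> assign | voices=[74 83 64 70]

Answer: 74 83 64 70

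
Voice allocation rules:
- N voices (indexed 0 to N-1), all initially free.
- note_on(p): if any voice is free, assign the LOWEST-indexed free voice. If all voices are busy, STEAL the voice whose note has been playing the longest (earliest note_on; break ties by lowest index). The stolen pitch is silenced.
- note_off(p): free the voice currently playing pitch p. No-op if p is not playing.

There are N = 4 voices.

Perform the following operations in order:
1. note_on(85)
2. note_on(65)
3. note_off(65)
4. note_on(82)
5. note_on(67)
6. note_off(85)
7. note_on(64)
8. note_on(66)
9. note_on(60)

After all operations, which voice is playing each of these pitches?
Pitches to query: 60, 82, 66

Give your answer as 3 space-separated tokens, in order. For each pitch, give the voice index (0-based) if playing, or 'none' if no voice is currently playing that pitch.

Answer: 1 none 3

Derivation:
Op 1: note_on(85): voice 0 is free -> assigned | voices=[85 - - -]
Op 2: note_on(65): voice 1 is free -> assigned | voices=[85 65 - -]
Op 3: note_off(65): free voice 1 | voices=[85 - - -]
Op 4: note_on(82): voice 1 is free -> assigned | voices=[85 82 - -]
Op 5: note_on(67): voice 2 is free -> assigned | voices=[85 82 67 -]
Op 6: note_off(85): free voice 0 | voices=[- 82 67 -]
Op 7: note_on(64): voice 0 is free -> assigned | voices=[64 82 67 -]
Op 8: note_on(66): voice 3 is free -> assigned | voices=[64 82 67 66]
Op 9: note_on(60): all voices busy, STEAL voice 1 (pitch 82, oldest) -> assign | voices=[64 60 67 66]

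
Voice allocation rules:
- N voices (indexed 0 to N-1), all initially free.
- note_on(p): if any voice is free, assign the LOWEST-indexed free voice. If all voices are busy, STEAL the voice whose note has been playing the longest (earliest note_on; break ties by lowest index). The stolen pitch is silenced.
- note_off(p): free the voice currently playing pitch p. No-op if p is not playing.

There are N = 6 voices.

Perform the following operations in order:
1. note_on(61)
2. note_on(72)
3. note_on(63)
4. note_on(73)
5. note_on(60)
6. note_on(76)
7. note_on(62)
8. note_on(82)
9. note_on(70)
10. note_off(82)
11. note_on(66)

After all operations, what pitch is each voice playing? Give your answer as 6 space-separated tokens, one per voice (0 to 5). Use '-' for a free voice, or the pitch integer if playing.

Op 1: note_on(61): voice 0 is free -> assigned | voices=[61 - - - - -]
Op 2: note_on(72): voice 1 is free -> assigned | voices=[61 72 - - - -]
Op 3: note_on(63): voice 2 is free -> assigned | voices=[61 72 63 - - -]
Op 4: note_on(73): voice 3 is free -> assigned | voices=[61 72 63 73 - -]
Op 5: note_on(60): voice 4 is free -> assigned | voices=[61 72 63 73 60 -]
Op 6: note_on(76): voice 5 is free -> assigned | voices=[61 72 63 73 60 76]
Op 7: note_on(62): all voices busy, STEAL voice 0 (pitch 61, oldest) -> assign | voices=[62 72 63 73 60 76]
Op 8: note_on(82): all voices busy, STEAL voice 1 (pitch 72, oldest) -> assign | voices=[62 82 63 73 60 76]
Op 9: note_on(70): all voices busy, STEAL voice 2 (pitch 63, oldest) -> assign | voices=[62 82 70 73 60 76]
Op 10: note_off(82): free voice 1 | voices=[62 - 70 73 60 76]
Op 11: note_on(66): voice 1 is free -> assigned | voices=[62 66 70 73 60 76]

Answer: 62 66 70 73 60 76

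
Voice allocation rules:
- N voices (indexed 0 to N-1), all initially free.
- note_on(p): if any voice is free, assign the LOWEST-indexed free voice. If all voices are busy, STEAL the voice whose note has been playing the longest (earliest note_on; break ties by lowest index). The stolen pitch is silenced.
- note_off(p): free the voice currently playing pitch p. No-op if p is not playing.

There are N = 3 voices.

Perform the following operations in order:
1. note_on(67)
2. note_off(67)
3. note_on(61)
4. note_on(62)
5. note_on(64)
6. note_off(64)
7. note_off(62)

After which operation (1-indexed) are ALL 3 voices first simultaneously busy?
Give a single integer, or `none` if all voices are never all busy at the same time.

Answer: 5

Derivation:
Op 1: note_on(67): voice 0 is free -> assigned | voices=[67 - -]
Op 2: note_off(67): free voice 0 | voices=[- - -]
Op 3: note_on(61): voice 0 is free -> assigned | voices=[61 - -]
Op 4: note_on(62): voice 1 is free -> assigned | voices=[61 62 -]
Op 5: note_on(64): voice 2 is free -> assigned | voices=[61 62 64]
Op 6: note_off(64): free voice 2 | voices=[61 62 -]
Op 7: note_off(62): free voice 1 | voices=[61 - -]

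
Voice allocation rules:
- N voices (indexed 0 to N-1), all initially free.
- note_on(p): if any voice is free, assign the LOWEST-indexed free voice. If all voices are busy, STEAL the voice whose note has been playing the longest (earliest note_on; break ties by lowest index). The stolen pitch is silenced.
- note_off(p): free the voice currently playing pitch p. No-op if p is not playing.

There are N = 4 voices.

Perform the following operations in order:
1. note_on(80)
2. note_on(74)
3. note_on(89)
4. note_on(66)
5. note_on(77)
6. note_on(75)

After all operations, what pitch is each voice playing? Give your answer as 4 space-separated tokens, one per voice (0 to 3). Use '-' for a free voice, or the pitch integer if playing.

Op 1: note_on(80): voice 0 is free -> assigned | voices=[80 - - -]
Op 2: note_on(74): voice 1 is free -> assigned | voices=[80 74 - -]
Op 3: note_on(89): voice 2 is free -> assigned | voices=[80 74 89 -]
Op 4: note_on(66): voice 3 is free -> assigned | voices=[80 74 89 66]
Op 5: note_on(77): all voices busy, STEAL voice 0 (pitch 80, oldest) -> assign | voices=[77 74 89 66]
Op 6: note_on(75): all voices busy, STEAL voice 1 (pitch 74, oldest) -> assign | voices=[77 75 89 66]

Answer: 77 75 89 66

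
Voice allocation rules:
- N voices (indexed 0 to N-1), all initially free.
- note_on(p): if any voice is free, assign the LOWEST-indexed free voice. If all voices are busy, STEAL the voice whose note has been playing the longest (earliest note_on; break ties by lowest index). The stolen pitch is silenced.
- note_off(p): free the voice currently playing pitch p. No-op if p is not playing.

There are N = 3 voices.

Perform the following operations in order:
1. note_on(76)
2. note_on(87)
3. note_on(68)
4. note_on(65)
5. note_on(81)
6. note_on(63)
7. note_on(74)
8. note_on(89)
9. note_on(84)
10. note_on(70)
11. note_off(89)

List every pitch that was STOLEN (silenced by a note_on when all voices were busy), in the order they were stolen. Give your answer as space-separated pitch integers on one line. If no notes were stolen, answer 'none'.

Answer: 76 87 68 65 81 63 74

Derivation:
Op 1: note_on(76): voice 0 is free -> assigned | voices=[76 - -]
Op 2: note_on(87): voice 1 is free -> assigned | voices=[76 87 -]
Op 3: note_on(68): voice 2 is free -> assigned | voices=[76 87 68]
Op 4: note_on(65): all voices busy, STEAL voice 0 (pitch 76, oldest) -> assign | voices=[65 87 68]
Op 5: note_on(81): all voices busy, STEAL voice 1 (pitch 87, oldest) -> assign | voices=[65 81 68]
Op 6: note_on(63): all voices busy, STEAL voice 2 (pitch 68, oldest) -> assign | voices=[65 81 63]
Op 7: note_on(74): all voices busy, STEAL voice 0 (pitch 65, oldest) -> assign | voices=[74 81 63]
Op 8: note_on(89): all voices busy, STEAL voice 1 (pitch 81, oldest) -> assign | voices=[74 89 63]
Op 9: note_on(84): all voices busy, STEAL voice 2 (pitch 63, oldest) -> assign | voices=[74 89 84]
Op 10: note_on(70): all voices busy, STEAL voice 0 (pitch 74, oldest) -> assign | voices=[70 89 84]
Op 11: note_off(89): free voice 1 | voices=[70 - 84]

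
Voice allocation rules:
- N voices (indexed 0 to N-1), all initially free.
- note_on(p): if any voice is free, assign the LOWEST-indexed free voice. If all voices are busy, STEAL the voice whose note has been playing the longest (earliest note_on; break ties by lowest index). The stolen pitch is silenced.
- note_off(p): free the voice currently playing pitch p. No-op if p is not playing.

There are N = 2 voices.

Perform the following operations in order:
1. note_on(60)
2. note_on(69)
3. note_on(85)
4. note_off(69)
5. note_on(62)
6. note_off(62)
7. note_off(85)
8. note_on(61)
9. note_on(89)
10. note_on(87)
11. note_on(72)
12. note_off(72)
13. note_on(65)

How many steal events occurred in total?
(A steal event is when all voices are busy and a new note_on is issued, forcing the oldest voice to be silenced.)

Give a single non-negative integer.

Op 1: note_on(60): voice 0 is free -> assigned | voices=[60 -]
Op 2: note_on(69): voice 1 is free -> assigned | voices=[60 69]
Op 3: note_on(85): all voices busy, STEAL voice 0 (pitch 60, oldest) -> assign | voices=[85 69]
Op 4: note_off(69): free voice 1 | voices=[85 -]
Op 5: note_on(62): voice 1 is free -> assigned | voices=[85 62]
Op 6: note_off(62): free voice 1 | voices=[85 -]
Op 7: note_off(85): free voice 0 | voices=[- -]
Op 8: note_on(61): voice 0 is free -> assigned | voices=[61 -]
Op 9: note_on(89): voice 1 is free -> assigned | voices=[61 89]
Op 10: note_on(87): all voices busy, STEAL voice 0 (pitch 61, oldest) -> assign | voices=[87 89]
Op 11: note_on(72): all voices busy, STEAL voice 1 (pitch 89, oldest) -> assign | voices=[87 72]
Op 12: note_off(72): free voice 1 | voices=[87 -]
Op 13: note_on(65): voice 1 is free -> assigned | voices=[87 65]

Answer: 3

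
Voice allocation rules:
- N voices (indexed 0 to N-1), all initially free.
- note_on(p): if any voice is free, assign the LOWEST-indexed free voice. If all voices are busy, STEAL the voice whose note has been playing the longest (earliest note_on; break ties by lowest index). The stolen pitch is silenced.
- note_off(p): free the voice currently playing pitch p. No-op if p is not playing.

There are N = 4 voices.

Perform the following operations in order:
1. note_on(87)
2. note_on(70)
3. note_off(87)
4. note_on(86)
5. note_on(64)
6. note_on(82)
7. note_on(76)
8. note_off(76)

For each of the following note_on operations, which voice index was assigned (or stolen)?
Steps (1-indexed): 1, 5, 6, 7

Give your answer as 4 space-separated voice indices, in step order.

Op 1: note_on(87): voice 0 is free -> assigned | voices=[87 - - -]
Op 2: note_on(70): voice 1 is free -> assigned | voices=[87 70 - -]
Op 3: note_off(87): free voice 0 | voices=[- 70 - -]
Op 4: note_on(86): voice 0 is free -> assigned | voices=[86 70 - -]
Op 5: note_on(64): voice 2 is free -> assigned | voices=[86 70 64 -]
Op 6: note_on(82): voice 3 is free -> assigned | voices=[86 70 64 82]
Op 7: note_on(76): all voices busy, STEAL voice 1 (pitch 70, oldest) -> assign | voices=[86 76 64 82]
Op 8: note_off(76): free voice 1 | voices=[86 - 64 82]

Answer: 0 2 3 1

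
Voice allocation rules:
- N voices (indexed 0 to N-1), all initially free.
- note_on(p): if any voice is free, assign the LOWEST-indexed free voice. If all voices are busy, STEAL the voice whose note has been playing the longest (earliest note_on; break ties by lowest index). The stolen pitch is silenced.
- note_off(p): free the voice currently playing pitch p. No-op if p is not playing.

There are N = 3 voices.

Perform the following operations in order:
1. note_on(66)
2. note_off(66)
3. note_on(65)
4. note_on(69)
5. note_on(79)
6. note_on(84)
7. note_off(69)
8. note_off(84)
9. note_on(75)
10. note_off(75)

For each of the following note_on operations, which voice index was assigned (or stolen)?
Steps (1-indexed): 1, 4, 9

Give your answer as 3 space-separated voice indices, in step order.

Answer: 0 1 0

Derivation:
Op 1: note_on(66): voice 0 is free -> assigned | voices=[66 - -]
Op 2: note_off(66): free voice 0 | voices=[- - -]
Op 3: note_on(65): voice 0 is free -> assigned | voices=[65 - -]
Op 4: note_on(69): voice 1 is free -> assigned | voices=[65 69 -]
Op 5: note_on(79): voice 2 is free -> assigned | voices=[65 69 79]
Op 6: note_on(84): all voices busy, STEAL voice 0 (pitch 65, oldest) -> assign | voices=[84 69 79]
Op 7: note_off(69): free voice 1 | voices=[84 - 79]
Op 8: note_off(84): free voice 0 | voices=[- - 79]
Op 9: note_on(75): voice 0 is free -> assigned | voices=[75 - 79]
Op 10: note_off(75): free voice 0 | voices=[- - 79]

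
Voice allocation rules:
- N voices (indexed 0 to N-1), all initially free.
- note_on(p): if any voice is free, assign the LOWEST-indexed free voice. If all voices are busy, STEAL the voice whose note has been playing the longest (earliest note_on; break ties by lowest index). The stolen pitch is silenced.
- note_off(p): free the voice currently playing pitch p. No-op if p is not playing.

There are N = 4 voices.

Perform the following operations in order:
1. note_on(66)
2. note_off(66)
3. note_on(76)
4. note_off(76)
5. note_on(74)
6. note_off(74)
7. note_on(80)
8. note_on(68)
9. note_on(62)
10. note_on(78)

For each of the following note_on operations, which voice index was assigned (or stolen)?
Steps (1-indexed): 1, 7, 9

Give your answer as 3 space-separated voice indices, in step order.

Answer: 0 0 2

Derivation:
Op 1: note_on(66): voice 0 is free -> assigned | voices=[66 - - -]
Op 2: note_off(66): free voice 0 | voices=[- - - -]
Op 3: note_on(76): voice 0 is free -> assigned | voices=[76 - - -]
Op 4: note_off(76): free voice 0 | voices=[- - - -]
Op 5: note_on(74): voice 0 is free -> assigned | voices=[74 - - -]
Op 6: note_off(74): free voice 0 | voices=[- - - -]
Op 7: note_on(80): voice 0 is free -> assigned | voices=[80 - - -]
Op 8: note_on(68): voice 1 is free -> assigned | voices=[80 68 - -]
Op 9: note_on(62): voice 2 is free -> assigned | voices=[80 68 62 -]
Op 10: note_on(78): voice 3 is free -> assigned | voices=[80 68 62 78]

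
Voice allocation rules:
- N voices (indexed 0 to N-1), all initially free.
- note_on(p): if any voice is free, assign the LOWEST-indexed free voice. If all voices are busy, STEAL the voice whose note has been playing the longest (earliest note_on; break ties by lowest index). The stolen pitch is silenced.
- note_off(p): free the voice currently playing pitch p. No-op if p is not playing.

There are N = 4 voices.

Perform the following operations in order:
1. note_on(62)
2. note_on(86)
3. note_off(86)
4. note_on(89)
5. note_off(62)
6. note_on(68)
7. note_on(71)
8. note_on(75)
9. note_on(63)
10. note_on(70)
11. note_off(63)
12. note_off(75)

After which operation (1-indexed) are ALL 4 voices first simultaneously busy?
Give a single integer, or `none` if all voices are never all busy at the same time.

Answer: 8

Derivation:
Op 1: note_on(62): voice 0 is free -> assigned | voices=[62 - - -]
Op 2: note_on(86): voice 1 is free -> assigned | voices=[62 86 - -]
Op 3: note_off(86): free voice 1 | voices=[62 - - -]
Op 4: note_on(89): voice 1 is free -> assigned | voices=[62 89 - -]
Op 5: note_off(62): free voice 0 | voices=[- 89 - -]
Op 6: note_on(68): voice 0 is free -> assigned | voices=[68 89 - -]
Op 7: note_on(71): voice 2 is free -> assigned | voices=[68 89 71 -]
Op 8: note_on(75): voice 3 is free -> assigned | voices=[68 89 71 75]
Op 9: note_on(63): all voices busy, STEAL voice 1 (pitch 89, oldest) -> assign | voices=[68 63 71 75]
Op 10: note_on(70): all voices busy, STEAL voice 0 (pitch 68, oldest) -> assign | voices=[70 63 71 75]
Op 11: note_off(63): free voice 1 | voices=[70 - 71 75]
Op 12: note_off(75): free voice 3 | voices=[70 - 71 -]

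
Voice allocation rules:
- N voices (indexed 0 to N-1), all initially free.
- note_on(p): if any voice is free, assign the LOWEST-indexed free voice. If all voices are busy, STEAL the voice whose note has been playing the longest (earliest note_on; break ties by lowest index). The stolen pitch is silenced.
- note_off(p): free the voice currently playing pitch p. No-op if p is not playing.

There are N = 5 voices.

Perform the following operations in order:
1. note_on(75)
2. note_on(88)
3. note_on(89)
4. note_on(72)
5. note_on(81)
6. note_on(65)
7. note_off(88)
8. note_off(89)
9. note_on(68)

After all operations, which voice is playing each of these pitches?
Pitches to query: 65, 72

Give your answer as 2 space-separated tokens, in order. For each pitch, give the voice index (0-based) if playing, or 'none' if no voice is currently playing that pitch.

Answer: 0 3

Derivation:
Op 1: note_on(75): voice 0 is free -> assigned | voices=[75 - - - -]
Op 2: note_on(88): voice 1 is free -> assigned | voices=[75 88 - - -]
Op 3: note_on(89): voice 2 is free -> assigned | voices=[75 88 89 - -]
Op 4: note_on(72): voice 3 is free -> assigned | voices=[75 88 89 72 -]
Op 5: note_on(81): voice 4 is free -> assigned | voices=[75 88 89 72 81]
Op 6: note_on(65): all voices busy, STEAL voice 0 (pitch 75, oldest) -> assign | voices=[65 88 89 72 81]
Op 7: note_off(88): free voice 1 | voices=[65 - 89 72 81]
Op 8: note_off(89): free voice 2 | voices=[65 - - 72 81]
Op 9: note_on(68): voice 1 is free -> assigned | voices=[65 68 - 72 81]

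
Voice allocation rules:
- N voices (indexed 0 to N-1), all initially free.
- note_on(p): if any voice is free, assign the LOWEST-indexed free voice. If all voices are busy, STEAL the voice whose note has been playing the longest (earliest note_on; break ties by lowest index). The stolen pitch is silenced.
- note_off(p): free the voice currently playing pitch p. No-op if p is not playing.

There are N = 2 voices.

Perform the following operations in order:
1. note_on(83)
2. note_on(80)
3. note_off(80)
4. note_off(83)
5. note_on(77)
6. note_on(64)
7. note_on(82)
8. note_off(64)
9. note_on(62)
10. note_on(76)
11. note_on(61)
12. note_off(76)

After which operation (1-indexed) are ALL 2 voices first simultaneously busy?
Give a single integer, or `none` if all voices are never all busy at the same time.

Op 1: note_on(83): voice 0 is free -> assigned | voices=[83 -]
Op 2: note_on(80): voice 1 is free -> assigned | voices=[83 80]
Op 3: note_off(80): free voice 1 | voices=[83 -]
Op 4: note_off(83): free voice 0 | voices=[- -]
Op 5: note_on(77): voice 0 is free -> assigned | voices=[77 -]
Op 6: note_on(64): voice 1 is free -> assigned | voices=[77 64]
Op 7: note_on(82): all voices busy, STEAL voice 0 (pitch 77, oldest) -> assign | voices=[82 64]
Op 8: note_off(64): free voice 1 | voices=[82 -]
Op 9: note_on(62): voice 1 is free -> assigned | voices=[82 62]
Op 10: note_on(76): all voices busy, STEAL voice 0 (pitch 82, oldest) -> assign | voices=[76 62]
Op 11: note_on(61): all voices busy, STEAL voice 1 (pitch 62, oldest) -> assign | voices=[76 61]
Op 12: note_off(76): free voice 0 | voices=[- 61]

Answer: 2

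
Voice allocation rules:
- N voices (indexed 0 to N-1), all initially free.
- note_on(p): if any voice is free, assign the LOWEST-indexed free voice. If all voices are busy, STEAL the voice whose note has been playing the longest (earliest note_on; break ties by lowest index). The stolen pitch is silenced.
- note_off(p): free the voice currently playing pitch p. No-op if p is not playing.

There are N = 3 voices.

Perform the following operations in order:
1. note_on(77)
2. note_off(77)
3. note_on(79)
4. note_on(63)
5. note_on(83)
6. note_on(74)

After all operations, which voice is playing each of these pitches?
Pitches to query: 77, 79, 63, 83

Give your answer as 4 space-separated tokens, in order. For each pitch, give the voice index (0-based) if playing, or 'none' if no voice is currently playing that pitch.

Op 1: note_on(77): voice 0 is free -> assigned | voices=[77 - -]
Op 2: note_off(77): free voice 0 | voices=[- - -]
Op 3: note_on(79): voice 0 is free -> assigned | voices=[79 - -]
Op 4: note_on(63): voice 1 is free -> assigned | voices=[79 63 -]
Op 5: note_on(83): voice 2 is free -> assigned | voices=[79 63 83]
Op 6: note_on(74): all voices busy, STEAL voice 0 (pitch 79, oldest) -> assign | voices=[74 63 83]

Answer: none none 1 2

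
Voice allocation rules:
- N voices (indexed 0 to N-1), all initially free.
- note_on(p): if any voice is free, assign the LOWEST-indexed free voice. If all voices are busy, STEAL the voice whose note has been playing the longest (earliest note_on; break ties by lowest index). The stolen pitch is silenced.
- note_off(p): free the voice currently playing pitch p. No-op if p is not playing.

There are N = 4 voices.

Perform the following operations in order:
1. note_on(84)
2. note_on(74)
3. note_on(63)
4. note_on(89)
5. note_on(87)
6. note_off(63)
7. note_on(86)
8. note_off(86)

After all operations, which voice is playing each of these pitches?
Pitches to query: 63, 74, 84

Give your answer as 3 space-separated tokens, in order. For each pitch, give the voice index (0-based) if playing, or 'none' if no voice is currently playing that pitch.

Answer: none 1 none

Derivation:
Op 1: note_on(84): voice 0 is free -> assigned | voices=[84 - - -]
Op 2: note_on(74): voice 1 is free -> assigned | voices=[84 74 - -]
Op 3: note_on(63): voice 2 is free -> assigned | voices=[84 74 63 -]
Op 4: note_on(89): voice 3 is free -> assigned | voices=[84 74 63 89]
Op 5: note_on(87): all voices busy, STEAL voice 0 (pitch 84, oldest) -> assign | voices=[87 74 63 89]
Op 6: note_off(63): free voice 2 | voices=[87 74 - 89]
Op 7: note_on(86): voice 2 is free -> assigned | voices=[87 74 86 89]
Op 8: note_off(86): free voice 2 | voices=[87 74 - 89]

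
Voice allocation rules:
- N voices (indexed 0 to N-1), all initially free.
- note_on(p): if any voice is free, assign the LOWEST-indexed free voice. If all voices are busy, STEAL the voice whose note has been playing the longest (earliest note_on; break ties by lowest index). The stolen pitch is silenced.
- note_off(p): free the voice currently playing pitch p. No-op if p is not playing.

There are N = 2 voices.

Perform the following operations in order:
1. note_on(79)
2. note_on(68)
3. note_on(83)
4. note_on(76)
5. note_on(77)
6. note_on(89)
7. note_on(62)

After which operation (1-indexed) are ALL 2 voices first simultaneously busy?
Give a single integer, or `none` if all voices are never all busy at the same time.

Answer: 2

Derivation:
Op 1: note_on(79): voice 0 is free -> assigned | voices=[79 -]
Op 2: note_on(68): voice 1 is free -> assigned | voices=[79 68]
Op 3: note_on(83): all voices busy, STEAL voice 0 (pitch 79, oldest) -> assign | voices=[83 68]
Op 4: note_on(76): all voices busy, STEAL voice 1 (pitch 68, oldest) -> assign | voices=[83 76]
Op 5: note_on(77): all voices busy, STEAL voice 0 (pitch 83, oldest) -> assign | voices=[77 76]
Op 6: note_on(89): all voices busy, STEAL voice 1 (pitch 76, oldest) -> assign | voices=[77 89]
Op 7: note_on(62): all voices busy, STEAL voice 0 (pitch 77, oldest) -> assign | voices=[62 89]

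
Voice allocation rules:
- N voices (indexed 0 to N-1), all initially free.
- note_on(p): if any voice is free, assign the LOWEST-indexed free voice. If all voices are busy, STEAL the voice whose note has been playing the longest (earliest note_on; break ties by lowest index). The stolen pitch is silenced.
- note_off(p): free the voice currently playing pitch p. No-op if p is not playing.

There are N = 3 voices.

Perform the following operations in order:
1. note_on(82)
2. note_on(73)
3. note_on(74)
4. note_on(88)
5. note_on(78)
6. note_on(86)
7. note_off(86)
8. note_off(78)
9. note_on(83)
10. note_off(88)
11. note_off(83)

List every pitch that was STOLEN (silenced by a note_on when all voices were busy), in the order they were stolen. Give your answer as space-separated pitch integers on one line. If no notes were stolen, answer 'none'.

Answer: 82 73 74

Derivation:
Op 1: note_on(82): voice 0 is free -> assigned | voices=[82 - -]
Op 2: note_on(73): voice 1 is free -> assigned | voices=[82 73 -]
Op 3: note_on(74): voice 2 is free -> assigned | voices=[82 73 74]
Op 4: note_on(88): all voices busy, STEAL voice 0 (pitch 82, oldest) -> assign | voices=[88 73 74]
Op 5: note_on(78): all voices busy, STEAL voice 1 (pitch 73, oldest) -> assign | voices=[88 78 74]
Op 6: note_on(86): all voices busy, STEAL voice 2 (pitch 74, oldest) -> assign | voices=[88 78 86]
Op 7: note_off(86): free voice 2 | voices=[88 78 -]
Op 8: note_off(78): free voice 1 | voices=[88 - -]
Op 9: note_on(83): voice 1 is free -> assigned | voices=[88 83 -]
Op 10: note_off(88): free voice 0 | voices=[- 83 -]
Op 11: note_off(83): free voice 1 | voices=[- - -]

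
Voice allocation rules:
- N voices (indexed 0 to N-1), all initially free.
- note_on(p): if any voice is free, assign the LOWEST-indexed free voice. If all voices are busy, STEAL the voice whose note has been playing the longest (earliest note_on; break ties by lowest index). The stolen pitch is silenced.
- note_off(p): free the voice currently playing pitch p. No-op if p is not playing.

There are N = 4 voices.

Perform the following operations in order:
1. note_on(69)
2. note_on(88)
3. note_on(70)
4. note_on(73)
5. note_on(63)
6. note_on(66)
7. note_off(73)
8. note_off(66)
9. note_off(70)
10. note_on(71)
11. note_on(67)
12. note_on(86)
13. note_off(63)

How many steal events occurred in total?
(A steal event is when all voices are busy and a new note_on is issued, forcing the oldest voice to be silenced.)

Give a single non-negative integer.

Answer: 2

Derivation:
Op 1: note_on(69): voice 0 is free -> assigned | voices=[69 - - -]
Op 2: note_on(88): voice 1 is free -> assigned | voices=[69 88 - -]
Op 3: note_on(70): voice 2 is free -> assigned | voices=[69 88 70 -]
Op 4: note_on(73): voice 3 is free -> assigned | voices=[69 88 70 73]
Op 5: note_on(63): all voices busy, STEAL voice 0 (pitch 69, oldest) -> assign | voices=[63 88 70 73]
Op 6: note_on(66): all voices busy, STEAL voice 1 (pitch 88, oldest) -> assign | voices=[63 66 70 73]
Op 7: note_off(73): free voice 3 | voices=[63 66 70 -]
Op 8: note_off(66): free voice 1 | voices=[63 - 70 -]
Op 9: note_off(70): free voice 2 | voices=[63 - - -]
Op 10: note_on(71): voice 1 is free -> assigned | voices=[63 71 - -]
Op 11: note_on(67): voice 2 is free -> assigned | voices=[63 71 67 -]
Op 12: note_on(86): voice 3 is free -> assigned | voices=[63 71 67 86]
Op 13: note_off(63): free voice 0 | voices=[- 71 67 86]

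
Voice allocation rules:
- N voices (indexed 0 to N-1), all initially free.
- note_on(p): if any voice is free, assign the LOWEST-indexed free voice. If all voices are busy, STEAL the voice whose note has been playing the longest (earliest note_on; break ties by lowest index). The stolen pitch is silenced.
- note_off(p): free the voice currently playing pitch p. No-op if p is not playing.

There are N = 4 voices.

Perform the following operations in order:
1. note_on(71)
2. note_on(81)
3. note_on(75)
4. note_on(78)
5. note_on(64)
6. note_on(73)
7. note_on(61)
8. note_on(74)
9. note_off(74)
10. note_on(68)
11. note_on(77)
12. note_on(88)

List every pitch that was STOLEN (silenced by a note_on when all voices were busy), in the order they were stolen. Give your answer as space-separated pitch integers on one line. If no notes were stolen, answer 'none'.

Answer: 71 81 75 78 64 73

Derivation:
Op 1: note_on(71): voice 0 is free -> assigned | voices=[71 - - -]
Op 2: note_on(81): voice 1 is free -> assigned | voices=[71 81 - -]
Op 3: note_on(75): voice 2 is free -> assigned | voices=[71 81 75 -]
Op 4: note_on(78): voice 3 is free -> assigned | voices=[71 81 75 78]
Op 5: note_on(64): all voices busy, STEAL voice 0 (pitch 71, oldest) -> assign | voices=[64 81 75 78]
Op 6: note_on(73): all voices busy, STEAL voice 1 (pitch 81, oldest) -> assign | voices=[64 73 75 78]
Op 7: note_on(61): all voices busy, STEAL voice 2 (pitch 75, oldest) -> assign | voices=[64 73 61 78]
Op 8: note_on(74): all voices busy, STEAL voice 3 (pitch 78, oldest) -> assign | voices=[64 73 61 74]
Op 9: note_off(74): free voice 3 | voices=[64 73 61 -]
Op 10: note_on(68): voice 3 is free -> assigned | voices=[64 73 61 68]
Op 11: note_on(77): all voices busy, STEAL voice 0 (pitch 64, oldest) -> assign | voices=[77 73 61 68]
Op 12: note_on(88): all voices busy, STEAL voice 1 (pitch 73, oldest) -> assign | voices=[77 88 61 68]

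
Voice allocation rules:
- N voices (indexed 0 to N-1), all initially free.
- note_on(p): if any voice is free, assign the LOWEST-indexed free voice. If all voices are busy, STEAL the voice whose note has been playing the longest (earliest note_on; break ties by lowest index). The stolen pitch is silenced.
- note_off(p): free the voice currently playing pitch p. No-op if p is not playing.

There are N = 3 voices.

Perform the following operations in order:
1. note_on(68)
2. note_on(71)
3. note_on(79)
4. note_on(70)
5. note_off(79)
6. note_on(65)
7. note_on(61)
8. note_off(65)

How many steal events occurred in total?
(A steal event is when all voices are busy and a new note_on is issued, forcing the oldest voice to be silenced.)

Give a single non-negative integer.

Op 1: note_on(68): voice 0 is free -> assigned | voices=[68 - -]
Op 2: note_on(71): voice 1 is free -> assigned | voices=[68 71 -]
Op 3: note_on(79): voice 2 is free -> assigned | voices=[68 71 79]
Op 4: note_on(70): all voices busy, STEAL voice 0 (pitch 68, oldest) -> assign | voices=[70 71 79]
Op 5: note_off(79): free voice 2 | voices=[70 71 -]
Op 6: note_on(65): voice 2 is free -> assigned | voices=[70 71 65]
Op 7: note_on(61): all voices busy, STEAL voice 1 (pitch 71, oldest) -> assign | voices=[70 61 65]
Op 8: note_off(65): free voice 2 | voices=[70 61 -]

Answer: 2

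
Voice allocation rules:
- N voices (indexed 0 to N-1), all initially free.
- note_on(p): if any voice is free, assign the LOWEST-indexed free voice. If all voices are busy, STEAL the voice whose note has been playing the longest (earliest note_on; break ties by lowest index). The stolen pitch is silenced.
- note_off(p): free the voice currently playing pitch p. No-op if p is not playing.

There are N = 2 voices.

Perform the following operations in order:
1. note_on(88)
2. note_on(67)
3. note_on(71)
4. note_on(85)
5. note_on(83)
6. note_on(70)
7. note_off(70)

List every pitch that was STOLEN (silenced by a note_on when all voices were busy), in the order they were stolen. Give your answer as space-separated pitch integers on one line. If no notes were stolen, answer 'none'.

Answer: 88 67 71 85

Derivation:
Op 1: note_on(88): voice 0 is free -> assigned | voices=[88 -]
Op 2: note_on(67): voice 1 is free -> assigned | voices=[88 67]
Op 3: note_on(71): all voices busy, STEAL voice 0 (pitch 88, oldest) -> assign | voices=[71 67]
Op 4: note_on(85): all voices busy, STEAL voice 1 (pitch 67, oldest) -> assign | voices=[71 85]
Op 5: note_on(83): all voices busy, STEAL voice 0 (pitch 71, oldest) -> assign | voices=[83 85]
Op 6: note_on(70): all voices busy, STEAL voice 1 (pitch 85, oldest) -> assign | voices=[83 70]
Op 7: note_off(70): free voice 1 | voices=[83 -]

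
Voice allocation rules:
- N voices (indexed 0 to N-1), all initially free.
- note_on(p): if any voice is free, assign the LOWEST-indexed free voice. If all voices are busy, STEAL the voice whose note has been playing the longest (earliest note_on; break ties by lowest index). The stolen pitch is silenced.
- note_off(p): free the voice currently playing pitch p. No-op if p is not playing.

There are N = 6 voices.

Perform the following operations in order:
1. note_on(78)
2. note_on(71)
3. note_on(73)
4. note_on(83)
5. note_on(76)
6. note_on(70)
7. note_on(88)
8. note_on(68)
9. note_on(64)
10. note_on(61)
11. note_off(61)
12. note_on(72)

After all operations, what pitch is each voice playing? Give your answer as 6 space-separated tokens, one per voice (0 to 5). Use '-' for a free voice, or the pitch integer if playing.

Answer: 88 68 64 72 76 70

Derivation:
Op 1: note_on(78): voice 0 is free -> assigned | voices=[78 - - - - -]
Op 2: note_on(71): voice 1 is free -> assigned | voices=[78 71 - - - -]
Op 3: note_on(73): voice 2 is free -> assigned | voices=[78 71 73 - - -]
Op 4: note_on(83): voice 3 is free -> assigned | voices=[78 71 73 83 - -]
Op 5: note_on(76): voice 4 is free -> assigned | voices=[78 71 73 83 76 -]
Op 6: note_on(70): voice 5 is free -> assigned | voices=[78 71 73 83 76 70]
Op 7: note_on(88): all voices busy, STEAL voice 0 (pitch 78, oldest) -> assign | voices=[88 71 73 83 76 70]
Op 8: note_on(68): all voices busy, STEAL voice 1 (pitch 71, oldest) -> assign | voices=[88 68 73 83 76 70]
Op 9: note_on(64): all voices busy, STEAL voice 2 (pitch 73, oldest) -> assign | voices=[88 68 64 83 76 70]
Op 10: note_on(61): all voices busy, STEAL voice 3 (pitch 83, oldest) -> assign | voices=[88 68 64 61 76 70]
Op 11: note_off(61): free voice 3 | voices=[88 68 64 - 76 70]
Op 12: note_on(72): voice 3 is free -> assigned | voices=[88 68 64 72 76 70]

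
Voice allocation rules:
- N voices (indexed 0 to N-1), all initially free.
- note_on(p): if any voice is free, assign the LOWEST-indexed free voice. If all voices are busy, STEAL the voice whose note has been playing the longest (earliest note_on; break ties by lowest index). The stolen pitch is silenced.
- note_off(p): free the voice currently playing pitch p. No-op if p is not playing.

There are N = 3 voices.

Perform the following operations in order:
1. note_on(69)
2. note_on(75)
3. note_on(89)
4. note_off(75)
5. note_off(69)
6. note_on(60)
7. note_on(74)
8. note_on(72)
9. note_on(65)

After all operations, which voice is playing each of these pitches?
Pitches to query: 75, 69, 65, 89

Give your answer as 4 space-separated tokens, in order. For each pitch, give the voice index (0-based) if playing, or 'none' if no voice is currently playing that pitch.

Op 1: note_on(69): voice 0 is free -> assigned | voices=[69 - -]
Op 2: note_on(75): voice 1 is free -> assigned | voices=[69 75 -]
Op 3: note_on(89): voice 2 is free -> assigned | voices=[69 75 89]
Op 4: note_off(75): free voice 1 | voices=[69 - 89]
Op 5: note_off(69): free voice 0 | voices=[- - 89]
Op 6: note_on(60): voice 0 is free -> assigned | voices=[60 - 89]
Op 7: note_on(74): voice 1 is free -> assigned | voices=[60 74 89]
Op 8: note_on(72): all voices busy, STEAL voice 2 (pitch 89, oldest) -> assign | voices=[60 74 72]
Op 9: note_on(65): all voices busy, STEAL voice 0 (pitch 60, oldest) -> assign | voices=[65 74 72]

Answer: none none 0 none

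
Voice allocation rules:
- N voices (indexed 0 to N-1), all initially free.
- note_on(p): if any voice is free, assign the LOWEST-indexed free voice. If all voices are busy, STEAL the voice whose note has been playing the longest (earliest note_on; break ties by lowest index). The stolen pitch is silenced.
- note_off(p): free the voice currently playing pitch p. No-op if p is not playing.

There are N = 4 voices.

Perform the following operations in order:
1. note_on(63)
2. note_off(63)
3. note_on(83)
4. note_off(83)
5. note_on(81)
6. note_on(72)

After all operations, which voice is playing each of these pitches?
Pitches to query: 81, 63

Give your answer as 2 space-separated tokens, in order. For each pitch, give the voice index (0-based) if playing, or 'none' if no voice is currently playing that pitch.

Answer: 0 none

Derivation:
Op 1: note_on(63): voice 0 is free -> assigned | voices=[63 - - -]
Op 2: note_off(63): free voice 0 | voices=[- - - -]
Op 3: note_on(83): voice 0 is free -> assigned | voices=[83 - - -]
Op 4: note_off(83): free voice 0 | voices=[- - - -]
Op 5: note_on(81): voice 0 is free -> assigned | voices=[81 - - -]
Op 6: note_on(72): voice 1 is free -> assigned | voices=[81 72 - -]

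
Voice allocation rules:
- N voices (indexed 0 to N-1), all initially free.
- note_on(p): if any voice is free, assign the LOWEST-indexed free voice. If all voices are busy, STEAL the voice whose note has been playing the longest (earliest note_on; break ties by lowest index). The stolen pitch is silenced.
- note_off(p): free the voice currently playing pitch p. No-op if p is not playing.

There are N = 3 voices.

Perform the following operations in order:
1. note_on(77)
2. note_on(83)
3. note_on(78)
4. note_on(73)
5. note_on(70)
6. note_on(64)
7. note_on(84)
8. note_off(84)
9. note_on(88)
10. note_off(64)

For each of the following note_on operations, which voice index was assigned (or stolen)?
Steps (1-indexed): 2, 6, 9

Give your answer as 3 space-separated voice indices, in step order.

Answer: 1 2 0

Derivation:
Op 1: note_on(77): voice 0 is free -> assigned | voices=[77 - -]
Op 2: note_on(83): voice 1 is free -> assigned | voices=[77 83 -]
Op 3: note_on(78): voice 2 is free -> assigned | voices=[77 83 78]
Op 4: note_on(73): all voices busy, STEAL voice 0 (pitch 77, oldest) -> assign | voices=[73 83 78]
Op 5: note_on(70): all voices busy, STEAL voice 1 (pitch 83, oldest) -> assign | voices=[73 70 78]
Op 6: note_on(64): all voices busy, STEAL voice 2 (pitch 78, oldest) -> assign | voices=[73 70 64]
Op 7: note_on(84): all voices busy, STEAL voice 0 (pitch 73, oldest) -> assign | voices=[84 70 64]
Op 8: note_off(84): free voice 0 | voices=[- 70 64]
Op 9: note_on(88): voice 0 is free -> assigned | voices=[88 70 64]
Op 10: note_off(64): free voice 2 | voices=[88 70 -]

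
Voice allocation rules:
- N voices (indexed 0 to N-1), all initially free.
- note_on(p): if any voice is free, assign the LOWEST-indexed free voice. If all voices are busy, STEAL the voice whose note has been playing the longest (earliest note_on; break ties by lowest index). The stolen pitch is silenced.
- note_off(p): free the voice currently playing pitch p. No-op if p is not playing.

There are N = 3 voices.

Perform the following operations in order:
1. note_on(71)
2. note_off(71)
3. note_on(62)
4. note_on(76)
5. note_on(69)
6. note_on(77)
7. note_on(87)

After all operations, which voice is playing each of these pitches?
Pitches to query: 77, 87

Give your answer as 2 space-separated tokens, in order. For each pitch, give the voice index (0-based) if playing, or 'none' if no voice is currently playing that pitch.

Answer: 0 1

Derivation:
Op 1: note_on(71): voice 0 is free -> assigned | voices=[71 - -]
Op 2: note_off(71): free voice 0 | voices=[- - -]
Op 3: note_on(62): voice 0 is free -> assigned | voices=[62 - -]
Op 4: note_on(76): voice 1 is free -> assigned | voices=[62 76 -]
Op 5: note_on(69): voice 2 is free -> assigned | voices=[62 76 69]
Op 6: note_on(77): all voices busy, STEAL voice 0 (pitch 62, oldest) -> assign | voices=[77 76 69]
Op 7: note_on(87): all voices busy, STEAL voice 1 (pitch 76, oldest) -> assign | voices=[77 87 69]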